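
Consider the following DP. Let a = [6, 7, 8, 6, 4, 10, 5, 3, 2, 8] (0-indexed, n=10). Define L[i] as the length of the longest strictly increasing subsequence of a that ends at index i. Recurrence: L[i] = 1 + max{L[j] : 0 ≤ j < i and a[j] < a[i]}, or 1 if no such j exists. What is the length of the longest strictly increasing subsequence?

4

   i    0    1    2    3    4    5    6    7    8    9
a[i]    6    7    8    6    4   10    5    3    2    8
L[i]    1    2    3    1    1    4    2    1    1    3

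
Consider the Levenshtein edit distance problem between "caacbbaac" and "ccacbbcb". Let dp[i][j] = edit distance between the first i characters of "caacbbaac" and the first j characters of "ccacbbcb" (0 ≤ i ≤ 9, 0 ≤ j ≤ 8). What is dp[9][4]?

   ''  c  c  a  c  b  b  c  b
''  0  1  2  3  4  5  6  7  8
 c  1  0  1  2  3  4  5  6  7
 a  2  1  1  1  2  3  4  5  6
 a  3  2  2  1  2  3  4  5  6
 c  4  3  2  2  1  2  3  4  5
 b  5  4  3  3  2  1  2  3  4
 b  6  5  4  4  3  2  1  2  3
 a  7  6  5  4  4  3  2  2  3
 a  8  7  6  5  5  4  3  3  3
 c  9  8  7  6  5  5  4  3  4

5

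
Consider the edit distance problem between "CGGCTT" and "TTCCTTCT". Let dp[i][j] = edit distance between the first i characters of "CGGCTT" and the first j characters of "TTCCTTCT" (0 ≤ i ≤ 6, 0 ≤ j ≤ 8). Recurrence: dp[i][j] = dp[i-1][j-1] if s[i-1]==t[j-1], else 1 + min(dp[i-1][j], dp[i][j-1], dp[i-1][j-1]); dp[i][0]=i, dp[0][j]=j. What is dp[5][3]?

4

   ''  T  T  C  C  T  T  C  T
''  0  1  2  3  4  5  6  7  8
 C  1  1  2  2  3  4  5  6  7
 G  2  2  2  3  3  4  5  6  7
 G  3  3  3  3  4  4  5  6  7
 C  4  4  4  3  3  4  5  5  6
 T  5  4  4  4  4  3  4  5  5
 T  6  5  4  5  5  4  3  4  5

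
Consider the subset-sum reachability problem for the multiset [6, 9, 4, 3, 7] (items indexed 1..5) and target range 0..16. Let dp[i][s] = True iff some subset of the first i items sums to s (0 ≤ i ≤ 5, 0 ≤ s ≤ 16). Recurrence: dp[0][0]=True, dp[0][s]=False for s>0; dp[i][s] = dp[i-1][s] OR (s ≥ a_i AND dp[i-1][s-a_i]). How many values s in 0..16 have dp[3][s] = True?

7

i\s   0   1   2   3   4   5   6   7   8   9  10  11  12  13  14  15  16
  0   T   F   F   F   F   F   F   F   F   F   F   F   F   F   F   F   F
  1   T   F   F   F   F   F   T   F   F   F   F   F   F   F   F   F   F
  2   T   F   F   F   F   F   T   F   F   T   F   F   F   F   F   T   F
  3   T   F   F   F   T   F   T   F   F   T   T   F   F   T   F   T   F
  4   T   F   F   T   T   F   T   T   F   T   T   F   T   T   F   T   T
  5   T   F   F   T   T   F   T   T   F   T   T   T   T   T   T   T   T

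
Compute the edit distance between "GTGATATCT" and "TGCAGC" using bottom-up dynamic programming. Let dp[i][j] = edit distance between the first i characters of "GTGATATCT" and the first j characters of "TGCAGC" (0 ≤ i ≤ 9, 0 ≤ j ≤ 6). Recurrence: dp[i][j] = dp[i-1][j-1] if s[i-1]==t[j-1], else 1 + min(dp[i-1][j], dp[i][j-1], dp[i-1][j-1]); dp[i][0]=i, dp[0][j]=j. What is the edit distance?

5

   ''  T  G  C  A  G  C
''  0  1  2  3  4  5  6
 G  1  1  1  2  3  4  5
 T  2  1  2  2  3  4  5
 G  3  2  1  2  3  3  4
 A  4  3  2  2  2  3  4
 T  5  4  3  3  3  3  4
 A  6  5  4  4  3  4  4
 T  7  6  5  5  4  4  5
 C  8  7  6  5  5  5  4
 T  9  8  7  6  6  6  5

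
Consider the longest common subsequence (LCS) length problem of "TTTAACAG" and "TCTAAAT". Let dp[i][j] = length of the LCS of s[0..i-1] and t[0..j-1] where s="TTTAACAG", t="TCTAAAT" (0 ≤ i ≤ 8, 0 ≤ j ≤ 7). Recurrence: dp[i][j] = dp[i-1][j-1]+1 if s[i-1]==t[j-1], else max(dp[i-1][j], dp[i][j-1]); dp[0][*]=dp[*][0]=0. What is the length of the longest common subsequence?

5

   ''  T  C  T  A  A  A  T
''  0  0  0  0  0  0  0  0
 T  0  1  1  1  1  1  1  1
 T  0  1  1  2  2  2  2  2
 T  0  1  1  2  2  2  2  3
 A  0  1  1  2  3  3  3  3
 A  0  1  1  2  3  4  4  4
 C  0  1  2  2  3  4  4  4
 A  0  1  2  2  3  4  5  5
 G  0  1  2  2  3  4  5  5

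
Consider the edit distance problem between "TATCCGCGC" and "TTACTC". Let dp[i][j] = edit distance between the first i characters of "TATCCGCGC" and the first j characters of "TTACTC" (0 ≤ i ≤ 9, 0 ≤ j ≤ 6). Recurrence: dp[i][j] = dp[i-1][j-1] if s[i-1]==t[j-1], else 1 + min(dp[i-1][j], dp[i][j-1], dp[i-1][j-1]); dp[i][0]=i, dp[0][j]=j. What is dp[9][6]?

5

   ''  T  T  A  C  T  C
''  0  1  2  3  4  5  6
 T  1  0  1  2  3  4  5
 A  2  1  1  1  2  3  4
 T  3  2  1  2  2  2  3
 C  4  3  2  2  2  3  2
 C  5  4  3  3  2  3  3
 G  6  5  4  4  3  3  4
 C  7  6  5  5  4  4  3
 G  8  7  6  6  5  5  4
 C  9  8  7  7  6  6  5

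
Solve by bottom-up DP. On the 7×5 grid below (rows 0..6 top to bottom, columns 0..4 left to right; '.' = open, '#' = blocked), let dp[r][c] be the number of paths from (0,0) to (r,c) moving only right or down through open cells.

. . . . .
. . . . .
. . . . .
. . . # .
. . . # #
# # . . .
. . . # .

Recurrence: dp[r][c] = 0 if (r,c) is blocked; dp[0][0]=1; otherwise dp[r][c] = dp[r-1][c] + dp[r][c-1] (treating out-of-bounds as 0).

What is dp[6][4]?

r\c   0   1   2   3   4
  0   1   1   1   1   1
  1   1   2   3   4   5
  2   1   3   6  10  15
  3   1   4  10   0  15
  4   1   5  15   0   0
  5   0   0  15  15  15
  6   0   0  15   0  15

15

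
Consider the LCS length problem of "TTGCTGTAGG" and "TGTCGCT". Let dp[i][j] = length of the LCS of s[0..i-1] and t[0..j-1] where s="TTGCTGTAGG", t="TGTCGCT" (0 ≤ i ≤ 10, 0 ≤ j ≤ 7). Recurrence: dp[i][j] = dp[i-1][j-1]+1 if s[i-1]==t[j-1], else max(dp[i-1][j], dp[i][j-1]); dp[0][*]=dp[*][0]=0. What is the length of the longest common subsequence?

5

   ''  T  G  T  C  G  C  T
''  0  0  0  0  0  0  0  0
 T  0  1  1  1  1  1  1  1
 T  0  1  1  2  2  2  2  2
 G  0  1  2  2  2  3  3  3
 C  0  1  2  2  3  3  4  4
 T  0  1  2  3  3  3  4  5
 G  0  1  2  3  3  4  4  5
 T  0  1  2  3  3  4  4  5
 A  0  1  2  3  3  4  4  5
 G  0  1  2  3  3  4  4  5
 G  0  1  2  3  3  4  4  5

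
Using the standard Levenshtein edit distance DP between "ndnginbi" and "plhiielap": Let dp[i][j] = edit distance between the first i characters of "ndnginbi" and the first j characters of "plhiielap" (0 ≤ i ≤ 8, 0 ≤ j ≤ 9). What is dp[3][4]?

   ''  p  l  h  i  i  e  l  a  p
''  0  1  2  3  4  5  6  7  8  9
 n  1  1  2  3  4  5  6  7  8  9
 d  2  2  2  3  4  5  6  7  8  9
 n  3  3  3  3  4  5  6  7  8  9
 g  4  4  4  4  4  5  6  7  8  9
 i  5  5  5  5  4  4  5  6  7  8
 n  6  6  6  6  5  5  5  6  7  8
 b  7  7  7  7  6  6  6  6  7  8
 i  8  8  8  8  7  6  7  7  7  8

4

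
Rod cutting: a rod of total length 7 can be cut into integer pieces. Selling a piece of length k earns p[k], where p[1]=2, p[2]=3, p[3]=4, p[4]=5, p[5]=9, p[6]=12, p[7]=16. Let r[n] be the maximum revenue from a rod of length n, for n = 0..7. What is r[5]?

   n    0    1    2    3    4    5    6    7
r[n]    0    2    4    6    8   10   12   16

10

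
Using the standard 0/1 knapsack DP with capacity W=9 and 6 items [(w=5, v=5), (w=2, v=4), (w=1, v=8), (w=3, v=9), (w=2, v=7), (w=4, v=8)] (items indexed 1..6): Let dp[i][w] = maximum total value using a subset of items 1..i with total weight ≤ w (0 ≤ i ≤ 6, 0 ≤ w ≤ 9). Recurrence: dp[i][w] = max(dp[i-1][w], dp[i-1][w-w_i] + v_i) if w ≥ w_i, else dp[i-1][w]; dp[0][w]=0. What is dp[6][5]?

i\w   0   1   2   3   4   5   6   7   8   9
  0   0   0   0   0   0   0   0   0   0   0
  1   0   0   0   0   0   5   5   5   5   5
  2   0   0   4   4   4   5   5   9   9   9
  3   0   8   8  12  12  12  13  13  17  17
  4   0   8   8  12  17  17  21  21  21  22
  5   0   8   8  15  17  19  24  24  28  28
  6   0   8   8  15  17  19  24  24  28  28

19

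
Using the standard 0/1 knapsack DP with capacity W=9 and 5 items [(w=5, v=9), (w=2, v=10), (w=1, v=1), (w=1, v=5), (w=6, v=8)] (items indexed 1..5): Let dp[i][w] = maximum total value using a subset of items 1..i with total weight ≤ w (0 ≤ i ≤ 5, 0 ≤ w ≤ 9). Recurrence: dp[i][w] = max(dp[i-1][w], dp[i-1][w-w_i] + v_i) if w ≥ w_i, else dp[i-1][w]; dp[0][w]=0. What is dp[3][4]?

11

i\w   0   1   2   3   4   5   6   7   8   9
  0   0   0   0   0   0   0   0   0   0   0
  1   0   0   0   0   0   9   9   9   9   9
  2   0   0  10  10  10  10  10  19  19  19
  3   0   1  10  11  11  11  11  19  20  20
  4   0   5  10  15  16  16  16  19  24  25
  5   0   5  10  15  16  16  16  19  24  25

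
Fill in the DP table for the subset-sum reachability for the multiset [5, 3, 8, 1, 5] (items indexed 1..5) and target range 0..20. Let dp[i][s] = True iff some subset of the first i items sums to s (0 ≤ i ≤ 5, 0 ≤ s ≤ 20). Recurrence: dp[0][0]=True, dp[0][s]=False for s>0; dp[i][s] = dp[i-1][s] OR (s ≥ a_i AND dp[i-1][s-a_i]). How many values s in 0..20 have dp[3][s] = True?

i\s   0   1   2   3   4   5   6   7   8   9  10  11  12  13  14  15  16  17  18  19  20
  0   T   F   F   F   F   F   F   F   F   F   F   F   F   F   F   F   F   F   F   F   F
  1   T   F   F   F   F   T   F   F   F   F   F   F   F   F   F   F   F   F   F   F   F
  2   T   F   F   T   F   T   F   F   T   F   F   F   F   F   F   F   F   F   F   F   F
  3   T   F   F   T   F   T   F   F   T   F   F   T   F   T   F   F   T   F   F   F   F
  4   T   T   F   T   T   T   T   F   T   T   F   T   T   T   T   F   T   T   F   F   F
  5   T   T   F   T   T   T   T   F   T   T   T   T   T   T   T   F   T   T   T   T   F

7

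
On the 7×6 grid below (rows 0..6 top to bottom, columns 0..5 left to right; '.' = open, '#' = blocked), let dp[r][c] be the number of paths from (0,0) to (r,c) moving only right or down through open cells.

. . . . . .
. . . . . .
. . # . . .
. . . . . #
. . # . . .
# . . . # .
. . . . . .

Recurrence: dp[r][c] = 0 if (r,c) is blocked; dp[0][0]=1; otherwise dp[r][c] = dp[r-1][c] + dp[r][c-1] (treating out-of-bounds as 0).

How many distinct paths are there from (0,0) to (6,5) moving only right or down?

r\c   0   1   2   3   4   5
  0   1   1   1   1   1   1
  1   1   2   3   4   5   6
  2   1   3   0   4   9  15
  3   1   4   4   8  17   0
  4   1   5   0   8  25  25
  5   0   5   5  13   0  25
  6   0   5  10  23  23  48

48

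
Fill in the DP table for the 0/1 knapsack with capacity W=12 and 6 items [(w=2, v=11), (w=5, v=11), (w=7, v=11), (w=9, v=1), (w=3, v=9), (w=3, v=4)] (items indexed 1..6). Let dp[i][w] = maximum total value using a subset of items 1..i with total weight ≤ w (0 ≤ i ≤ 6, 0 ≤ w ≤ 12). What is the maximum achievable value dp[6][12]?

31

i\w   0   1   2   3   4   5   6   7   8   9  10  11  12
  0   0   0   0   0   0   0   0   0   0   0   0   0   0
  1   0   0  11  11  11  11  11  11  11  11  11  11  11
  2   0   0  11  11  11  11  11  22  22  22  22  22  22
  3   0   0  11  11  11  11  11  22  22  22  22  22  22
  4   0   0  11  11  11  11  11  22  22  22  22  22  22
  5   0   0  11  11  11  20  20  22  22  22  31  31  31
  6   0   0  11  11  11  20  20  22  24  24  31  31  31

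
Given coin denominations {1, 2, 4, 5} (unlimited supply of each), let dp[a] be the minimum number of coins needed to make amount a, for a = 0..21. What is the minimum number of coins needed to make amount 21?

 a  0  1  2  3  4  5  6  7  8  9 10 11 12 13 14 15 16 17 18 19 20 21
dp  0  1  1  2  1  1  2  2  2  2  2  3  3  3  3  3  4  4  4  4  4  5

5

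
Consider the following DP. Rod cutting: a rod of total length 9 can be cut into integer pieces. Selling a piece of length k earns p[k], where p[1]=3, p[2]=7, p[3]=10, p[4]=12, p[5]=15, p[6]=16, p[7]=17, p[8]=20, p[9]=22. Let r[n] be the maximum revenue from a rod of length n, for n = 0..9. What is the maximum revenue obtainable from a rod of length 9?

   n    0    1    2    3    4    5    6    7    8    9
r[n]    0    3    7   10   14   17   21   24   28   31

31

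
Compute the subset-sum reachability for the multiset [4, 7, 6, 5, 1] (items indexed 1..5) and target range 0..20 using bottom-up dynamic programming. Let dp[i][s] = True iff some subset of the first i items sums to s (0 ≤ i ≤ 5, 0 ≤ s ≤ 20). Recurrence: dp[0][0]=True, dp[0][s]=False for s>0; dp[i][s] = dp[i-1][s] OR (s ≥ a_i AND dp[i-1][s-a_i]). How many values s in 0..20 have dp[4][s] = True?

14

i\s   0   1   2   3   4   5   6   7   8   9  10  11  12  13  14  15  16  17  18  19  20
  0   T   F   F   F   F   F   F   F   F   F   F   F   F   F   F   F   F   F   F   F   F
  1   T   F   F   F   T   F   F   F   F   F   F   F   F   F   F   F   F   F   F   F   F
  2   T   F   F   F   T   F   F   T   F   F   F   T   F   F   F   F   F   F   F   F   F
  3   T   F   F   F   T   F   T   T   F   F   T   T   F   T   F   F   F   T   F   F   F
  4   T   F   F   F   T   T   T   T   F   T   T   T   T   T   F   T   T   T   T   F   F
  5   T   T   F   F   T   T   T   T   T   T   T   T   T   T   T   T   T   T   T   T   F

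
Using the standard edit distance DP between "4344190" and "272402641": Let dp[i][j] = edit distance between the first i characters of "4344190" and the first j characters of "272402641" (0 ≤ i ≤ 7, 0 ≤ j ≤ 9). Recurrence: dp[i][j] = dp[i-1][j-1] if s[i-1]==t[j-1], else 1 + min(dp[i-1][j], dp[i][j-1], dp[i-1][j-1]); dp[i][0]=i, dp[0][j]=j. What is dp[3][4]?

   ''  2  7  2  4  0  2  6  4  1
''  0  1  2  3  4  5  6  7  8  9
 4  1  1  2  3  3  4  5  6  7  8
 3  2  2  2  3  4  4  5  6  7  8
 4  3  3  3  3  3  4  5  6  6  7
 4  4  4  4  4  3  4  5  6  6  7
 1  5  5  5  5  4  4  5  6  7  6
 9  6  6  6  6  5  5  5  6  7  7
 0  7  7  7  7  6  5  6  6  7  8

3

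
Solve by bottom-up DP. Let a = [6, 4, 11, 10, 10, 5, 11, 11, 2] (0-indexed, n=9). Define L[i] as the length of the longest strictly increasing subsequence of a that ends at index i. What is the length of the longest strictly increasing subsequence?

   i    0    1    2    3    4    5    6    7    8
a[i]    6    4   11   10   10    5   11   11    2
L[i]    1    1    2    2    2    2    3    3    1

3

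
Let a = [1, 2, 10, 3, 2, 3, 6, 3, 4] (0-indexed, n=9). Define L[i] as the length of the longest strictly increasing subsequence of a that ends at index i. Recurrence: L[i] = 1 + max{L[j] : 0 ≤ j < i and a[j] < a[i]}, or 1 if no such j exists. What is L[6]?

   i    0    1    2    3    4    5    6    7    8
a[i]    1    2   10    3    2    3    6    3    4
L[i]    1    2    3    3    2    3    4    3    4

4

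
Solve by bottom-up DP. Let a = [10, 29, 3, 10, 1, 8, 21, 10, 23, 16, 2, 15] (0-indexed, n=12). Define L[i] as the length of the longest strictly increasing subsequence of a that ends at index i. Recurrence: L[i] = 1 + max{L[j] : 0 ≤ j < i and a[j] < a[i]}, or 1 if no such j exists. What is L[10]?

2

   i    0    1    2    3    4    5    6    7    8    9   10   11
a[i]   10   29    3   10    1    8   21   10   23   16    2   15
L[i]    1    2    1    2    1    2    3    3    4    4    2    4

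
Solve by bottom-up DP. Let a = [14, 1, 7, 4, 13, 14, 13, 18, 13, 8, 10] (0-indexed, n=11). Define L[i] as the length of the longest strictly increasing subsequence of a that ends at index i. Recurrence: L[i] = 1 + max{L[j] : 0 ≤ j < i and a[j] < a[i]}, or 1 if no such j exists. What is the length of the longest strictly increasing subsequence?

5

   i    0    1    2    3    4    5    6    7    8    9   10
a[i]   14    1    7    4   13   14   13   18   13    8   10
L[i]    1    1    2    2    3    4    3    5    3    3    4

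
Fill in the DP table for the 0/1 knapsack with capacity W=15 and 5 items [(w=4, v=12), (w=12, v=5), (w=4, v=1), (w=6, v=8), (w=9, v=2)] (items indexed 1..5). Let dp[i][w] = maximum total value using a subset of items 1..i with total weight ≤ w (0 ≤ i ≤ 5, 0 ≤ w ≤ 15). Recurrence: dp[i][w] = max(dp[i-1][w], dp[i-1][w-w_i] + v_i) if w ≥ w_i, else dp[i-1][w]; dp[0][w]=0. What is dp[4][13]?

20

i\w   0   1   2   3   4   5   6   7   8   9  10  11  12  13  14  15
  0   0   0   0   0   0   0   0   0   0   0   0   0   0   0   0   0
  1   0   0   0   0  12  12  12  12  12  12  12  12  12  12  12  12
  2   0   0   0   0  12  12  12  12  12  12  12  12  12  12  12  12
  3   0   0   0   0  12  12  12  12  13  13  13  13  13  13  13  13
  4   0   0   0   0  12  12  12  12  13  13  20  20  20  20  21  21
  5   0   0   0   0  12  12  12  12  13  13  20  20  20  20  21  21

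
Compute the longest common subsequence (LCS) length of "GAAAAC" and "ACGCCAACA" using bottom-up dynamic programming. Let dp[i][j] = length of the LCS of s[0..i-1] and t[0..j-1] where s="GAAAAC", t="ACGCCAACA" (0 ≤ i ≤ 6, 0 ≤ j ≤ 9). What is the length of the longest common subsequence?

   ''  A  C  G  C  C  A  A  C  A
''  0  0  0  0  0  0  0  0  0  0
 G  0  0  0  1  1  1  1  1  1  1
 A  0  1  1  1  1  1  2  2  2  2
 A  0  1  1  1  1  1  2  3  3  3
 A  0  1  1  1  1  1  2  3  3  4
 A  0  1  1  1  1  1  2  3  3  4
 C  0  1  2  2  2  2  2  3  4  4

4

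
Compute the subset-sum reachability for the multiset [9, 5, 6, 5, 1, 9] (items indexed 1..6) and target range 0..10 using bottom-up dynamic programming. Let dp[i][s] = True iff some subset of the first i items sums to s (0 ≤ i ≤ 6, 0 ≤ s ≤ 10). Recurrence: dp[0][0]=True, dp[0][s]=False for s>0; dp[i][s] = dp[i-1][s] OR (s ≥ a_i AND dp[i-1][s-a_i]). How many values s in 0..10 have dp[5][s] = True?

7

i\s   0   1   2   3   4   5   6   7   8   9  10
  0   T   F   F   F   F   F   F   F   F   F   F
  1   T   F   F   F   F   F   F   F   F   T   F
  2   T   F   F   F   F   T   F   F   F   T   F
  3   T   F   F   F   F   T   T   F   F   T   F
  4   T   F   F   F   F   T   T   F   F   T   T
  5   T   T   F   F   F   T   T   T   F   T   T
  6   T   T   F   F   F   T   T   T   F   T   T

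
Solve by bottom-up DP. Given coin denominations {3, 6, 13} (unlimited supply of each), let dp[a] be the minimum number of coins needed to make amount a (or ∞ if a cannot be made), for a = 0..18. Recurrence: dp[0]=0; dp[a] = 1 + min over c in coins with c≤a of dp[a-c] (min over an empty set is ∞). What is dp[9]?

2

 a  0  1  2  3  4  5  6  7  8  9 10 11 12 13 14 15 16 17 18
dp  0  -  -  1  -  -  1  -  -  2  -  -  2  1  -  3  2  -  3
(- denotes ∞ / unreachable)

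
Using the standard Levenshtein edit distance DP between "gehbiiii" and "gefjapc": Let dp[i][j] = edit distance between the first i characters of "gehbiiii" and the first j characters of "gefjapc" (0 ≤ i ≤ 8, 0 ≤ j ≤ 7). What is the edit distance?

6

   ''  g  e  f  j  a  p  c
''  0  1  2  3  4  5  6  7
 g  1  0  1  2  3  4  5  6
 e  2  1  0  1  2  3  4  5
 h  3  2  1  1  2  3  4  5
 b  4  3  2  2  2  3  4  5
 i  5  4  3  3  3  3  4  5
 i  6  5  4  4  4  4  4  5
 i  7  6  5  5  5  5  5  5
 i  8  7  6  6  6  6  6  6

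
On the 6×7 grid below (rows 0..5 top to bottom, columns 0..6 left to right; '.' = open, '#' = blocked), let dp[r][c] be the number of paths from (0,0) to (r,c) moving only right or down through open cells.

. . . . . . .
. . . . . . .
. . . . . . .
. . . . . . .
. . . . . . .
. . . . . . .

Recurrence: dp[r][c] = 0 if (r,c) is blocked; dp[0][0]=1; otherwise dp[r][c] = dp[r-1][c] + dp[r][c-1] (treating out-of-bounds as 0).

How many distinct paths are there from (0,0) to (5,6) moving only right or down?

r\c   0   1   2   3   4   5   6
  0   1   1   1   1   1   1   1
  1   1   2   3   4   5   6   7
  2   1   3   6  10  15  21  28
  3   1   4  10  20  35  56  84
  4   1   5  15  35  70 126 210
  5   1   6  21  56 126 252 462

462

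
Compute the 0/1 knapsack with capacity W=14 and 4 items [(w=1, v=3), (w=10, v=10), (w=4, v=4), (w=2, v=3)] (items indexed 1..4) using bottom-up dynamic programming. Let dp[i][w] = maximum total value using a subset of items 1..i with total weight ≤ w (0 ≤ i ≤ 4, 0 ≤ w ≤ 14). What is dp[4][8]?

i\w   0   1   2   3   4   5   6   7   8   9  10  11  12  13  14
  0   0   0   0   0   0   0   0   0   0   0   0   0   0   0   0
  1   0   3   3   3   3   3   3   3   3   3   3   3   3   3   3
  2   0   3   3   3   3   3   3   3   3   3  10  13  13  13  13
  3   0   3   3   3   4   7   7   7   7   7  10  13  13  13  14
  4   0   3   3   6   6   7   7  10  10  10  10  13  13  16  16

10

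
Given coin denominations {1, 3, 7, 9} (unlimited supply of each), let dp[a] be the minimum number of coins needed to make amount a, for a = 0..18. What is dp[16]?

 a  0  1  2  3  4  5  6  7  8  9 10 11 12 13 14 15 16 17 18
dp  0  1  2  1  2  3  2  1  2  1  2  3  2  3  2  3  2  3  2

2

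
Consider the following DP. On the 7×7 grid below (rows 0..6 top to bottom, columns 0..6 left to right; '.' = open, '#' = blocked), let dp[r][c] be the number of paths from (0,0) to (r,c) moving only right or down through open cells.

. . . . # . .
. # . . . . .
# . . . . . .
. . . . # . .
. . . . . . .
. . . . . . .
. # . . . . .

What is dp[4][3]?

r\c   0   1   2   3   4   5   6
  0   1   1   1   1   0   0   0
  1   1   0   1   2   2   2   2
  2   0   0   1   3   5   7   9
  3   0   0   1   4   0   7  16
  4   0   0   1   5   5  12  28
  5   0   0   1   6  11  23  51
  6   0   0   1   7  18  41  92

5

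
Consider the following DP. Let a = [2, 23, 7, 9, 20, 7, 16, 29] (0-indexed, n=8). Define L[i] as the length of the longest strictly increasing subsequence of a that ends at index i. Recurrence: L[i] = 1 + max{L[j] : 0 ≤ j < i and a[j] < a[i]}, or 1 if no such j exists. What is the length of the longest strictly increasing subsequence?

5

   i    0    1    2    3    4    5    6    7
a[i]    2   23    7    9   20    7   16   29
L[i]    1    2    2    3    4    2    4    5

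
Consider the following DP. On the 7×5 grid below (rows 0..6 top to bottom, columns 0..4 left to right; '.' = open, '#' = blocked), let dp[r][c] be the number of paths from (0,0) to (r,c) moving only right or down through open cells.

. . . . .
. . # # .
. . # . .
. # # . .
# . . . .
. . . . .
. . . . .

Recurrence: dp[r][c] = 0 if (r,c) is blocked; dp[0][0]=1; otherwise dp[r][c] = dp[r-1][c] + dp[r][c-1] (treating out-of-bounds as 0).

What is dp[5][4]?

r\c   0   1   2   3   4
  0   1   1   1   1   1
  1   1   2   0   0   1
  2   1   3   0   0   1
  3   1   0   0   0   1
  4   0   0   0   0   1
  5   0   0   0   0   1
  6   0   0   0   0   1

1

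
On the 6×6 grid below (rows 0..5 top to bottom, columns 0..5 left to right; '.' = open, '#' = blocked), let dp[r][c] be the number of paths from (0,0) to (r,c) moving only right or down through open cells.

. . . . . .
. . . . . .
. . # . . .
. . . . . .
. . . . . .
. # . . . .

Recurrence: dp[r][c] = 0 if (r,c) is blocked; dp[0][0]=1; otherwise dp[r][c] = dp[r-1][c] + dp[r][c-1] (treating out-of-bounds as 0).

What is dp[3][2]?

r\c   0   1   2   3   4   5
  0   1   1   1   1   1   1
  1   1   2   3   4   5   6
  2   1   3   0   4   9  15
  3   1   4   4   8  17  32
  4   1   5   9  17  34  66
  5   1   0   9  26  60 126

4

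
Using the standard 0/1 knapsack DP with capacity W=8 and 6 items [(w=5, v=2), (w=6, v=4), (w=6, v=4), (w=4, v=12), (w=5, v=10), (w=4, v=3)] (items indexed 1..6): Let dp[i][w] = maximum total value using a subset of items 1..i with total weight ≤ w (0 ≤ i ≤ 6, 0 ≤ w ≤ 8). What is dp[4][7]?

12

i\w   0   1   2   3   4   5   6   7   8
  0   0   0   0   0   0   0   0   0   0
  1   0   0   0   0   0   2   2   2   2
  2   0   0   0   0   0   2   4   4   4
  3   0   0   0   0   0   2   4   4   4
  4   0   0   0   0  12  12  12  12  12
  5   0   0   0   0  12  12  12  12  12
  6   0   0   0   0  12  12  12  12  15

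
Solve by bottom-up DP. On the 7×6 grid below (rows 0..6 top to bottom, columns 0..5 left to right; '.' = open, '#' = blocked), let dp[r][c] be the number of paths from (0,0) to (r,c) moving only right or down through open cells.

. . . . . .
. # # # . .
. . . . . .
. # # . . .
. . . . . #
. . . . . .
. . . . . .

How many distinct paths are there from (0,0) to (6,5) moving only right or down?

r\c   0   1   2   3   4   5
  0   1   1   1   1   1   1
  1   1   0   0   0   1   2
  2   1   1   1   1   2   4
  3   1   0   0   1   3   7
  4   1   1   1   2   5   0
  5   1   2   3   5  10  10
  6   1   3   6  11  21  31

31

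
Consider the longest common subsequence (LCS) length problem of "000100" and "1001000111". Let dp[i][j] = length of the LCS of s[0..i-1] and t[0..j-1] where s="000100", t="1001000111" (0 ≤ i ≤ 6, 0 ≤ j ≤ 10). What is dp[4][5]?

3

   ''  1  0  0  1  0  0  0  1  1  1
''  0  0  0  0  0  0  0  0  0  0  0
 0  0  0  1  1  1  1  1  1  1  1  1
 0  0  0  1  2  2  2  2  2  2  2  2
 0  0  0  1  2  2  3  3  3  3  3  3
 1  0  1  1  2  3  3  3  3  4  4  4
 0  0  1  2  2  3  4  4  4  4  4  4
 0  0  1  2  3  3  4  5  5  5  5  5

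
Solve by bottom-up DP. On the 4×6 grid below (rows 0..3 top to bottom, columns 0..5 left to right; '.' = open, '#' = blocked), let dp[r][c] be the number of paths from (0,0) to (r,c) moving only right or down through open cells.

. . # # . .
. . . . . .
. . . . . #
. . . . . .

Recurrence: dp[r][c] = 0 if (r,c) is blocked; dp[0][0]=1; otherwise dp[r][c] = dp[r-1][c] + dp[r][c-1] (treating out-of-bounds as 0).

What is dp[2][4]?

r\c   0   1   2   3   4   5
  0   1   1   0   0   0   0
  1   1   2   2   2   2   2
  2   1   3   5   7   9   0
  3   1   4   9  16  25  25

9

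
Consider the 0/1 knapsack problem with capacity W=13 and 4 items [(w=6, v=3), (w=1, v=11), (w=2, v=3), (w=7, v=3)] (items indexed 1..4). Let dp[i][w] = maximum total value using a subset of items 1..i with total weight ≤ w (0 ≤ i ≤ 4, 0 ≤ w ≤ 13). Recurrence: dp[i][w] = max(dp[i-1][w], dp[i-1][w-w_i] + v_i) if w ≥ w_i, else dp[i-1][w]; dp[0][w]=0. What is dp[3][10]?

17

i\w   0   1   2   3   4   5   6   7   8   9  10  11  12  13
  0   0   0   0   0   0   0   0   0   0   0   0   0   0   0
  1   0   0   0   0   0   0   3   3   3   3   3   3   3   3
  2   0  11  11  11  11  11  11  14  14  14  14  14  14  14
  3   0  11  11  14  14  14  14  14  14  17  17  17  17  17
  4   0  11  11  14  14  14  14  14  14  17  17  17  17  17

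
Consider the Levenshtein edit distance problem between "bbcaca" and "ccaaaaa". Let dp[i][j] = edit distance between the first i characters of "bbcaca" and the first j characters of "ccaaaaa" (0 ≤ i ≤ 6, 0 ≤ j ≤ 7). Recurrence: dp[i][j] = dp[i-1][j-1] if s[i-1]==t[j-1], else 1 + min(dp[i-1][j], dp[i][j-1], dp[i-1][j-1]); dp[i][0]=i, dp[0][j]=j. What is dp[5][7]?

6

   ''  c  c  a  a  a  a  a
''  0  1  2  3  4  5  6  7
 b  1  1  2  3  4  5  6  7
 b  2  2  2  3  4  5  6  7
 c  3  2  2  3  4  5  6  7
 a  4  3  3  2  3  4  5  6
 c  5  4  3  3  3  4  5  6
 a  6  5  4  3  3  3  4  5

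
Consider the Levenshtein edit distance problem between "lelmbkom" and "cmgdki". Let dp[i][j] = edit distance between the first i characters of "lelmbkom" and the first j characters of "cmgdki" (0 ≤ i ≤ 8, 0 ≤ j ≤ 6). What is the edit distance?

7

   ''  c  m  g  d  k  i
''  0  1  2  3  4  5  6
 l  1  1  2  3  4  5  6
 e  2  2  2  3  4  5  6
 l  3  3  3  3  4  5  6
 m  4  4  3  4  4  5  6
 b  5  5  4  4  5  5  6
 k  6  6  5  5  5  5  6
 o  7  7  6  6  6  6  6
 m  8  8  7  7  7  7  7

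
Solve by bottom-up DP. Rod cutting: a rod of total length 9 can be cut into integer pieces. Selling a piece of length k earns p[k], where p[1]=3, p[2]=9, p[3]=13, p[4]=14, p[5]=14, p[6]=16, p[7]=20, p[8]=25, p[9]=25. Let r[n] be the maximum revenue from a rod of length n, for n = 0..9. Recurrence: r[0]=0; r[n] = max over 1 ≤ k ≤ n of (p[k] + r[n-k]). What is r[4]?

18

   n    0    1    2    3    4    5    6    7    8    9
r[n]    0    3    9   13   18   22   27   31   36   40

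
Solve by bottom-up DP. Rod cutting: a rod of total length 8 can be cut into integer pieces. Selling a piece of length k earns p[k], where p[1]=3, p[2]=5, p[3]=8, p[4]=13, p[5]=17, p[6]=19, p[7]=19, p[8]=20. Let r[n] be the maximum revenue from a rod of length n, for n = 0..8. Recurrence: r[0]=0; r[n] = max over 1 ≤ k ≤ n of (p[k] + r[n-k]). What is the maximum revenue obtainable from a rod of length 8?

26

   n    0    1    2    3    4    5    6    7    8
r[n]    0    3    6    9   13   17   20   23   26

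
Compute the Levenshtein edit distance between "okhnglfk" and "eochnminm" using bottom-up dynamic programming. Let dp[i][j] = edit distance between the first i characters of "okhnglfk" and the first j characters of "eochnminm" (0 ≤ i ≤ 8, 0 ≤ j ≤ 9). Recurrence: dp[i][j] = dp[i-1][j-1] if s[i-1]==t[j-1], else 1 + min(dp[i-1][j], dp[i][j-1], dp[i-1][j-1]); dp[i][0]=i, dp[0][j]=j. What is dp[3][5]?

   ''  e  o  c  h  n  m  i  n  m
''  0  1  2  3  4  5  6  7  8  9
 o  1  1  1  2  3  4  5  6  7  8
 k  2  2  2  2  3  4  5  6  7  8
 h  3  3  3  3  2  3  4  5  6  7
 n  4  4  4  4  3  2  3  4  5  6
 g  5  5  5  5  4  3  3  4  5  6
 l  6  6  6  6  5  4  4  4  5  6
 f  7  7  7  7  6  5  5  5  5  6
 k  8  8  8  8  7  6  6  6  6  6

3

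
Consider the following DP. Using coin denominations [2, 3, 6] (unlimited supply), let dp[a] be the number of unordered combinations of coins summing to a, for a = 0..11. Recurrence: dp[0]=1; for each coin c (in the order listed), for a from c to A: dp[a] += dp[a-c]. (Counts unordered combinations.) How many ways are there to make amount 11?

after  coin     0     1     2     3     4     5     6     7     8     9    10    11
          2     1     0     1     0     1     0     1     0     1     0     1     0
          3     1     0     1     1     1     1     2     1     2     2     2     2
          6     1     0     1     1     1     1     3     1     3     3     3     3

3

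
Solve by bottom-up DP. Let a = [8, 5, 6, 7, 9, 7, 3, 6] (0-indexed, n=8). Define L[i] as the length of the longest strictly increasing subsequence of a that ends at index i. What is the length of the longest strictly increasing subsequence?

4

   i    0    1    2    3    4    5    6    7
a[i]    8    5    6    7    9    7    3    6
L[i]    1    1    2    3    4    3    1    2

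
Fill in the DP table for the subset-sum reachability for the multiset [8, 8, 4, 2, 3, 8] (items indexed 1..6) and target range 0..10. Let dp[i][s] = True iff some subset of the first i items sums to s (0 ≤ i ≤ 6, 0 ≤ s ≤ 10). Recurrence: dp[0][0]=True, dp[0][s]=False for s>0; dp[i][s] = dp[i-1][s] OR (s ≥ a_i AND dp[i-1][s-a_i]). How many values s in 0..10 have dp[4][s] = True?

6

i\s   0   1   2   3   4   5   6   7   8   9  10
  0   T   F   F   F   F   F   F   F   F   F   F
  1   T   F   F   F   F   F   F   F   T   F   F
  2   T   F   F   F   F   F   F   F   T   F   F
  3   T   F   F   F   T   F   F   F   T   F   F
  4   T   F   T   F   T   F   T   F   T   F   T
  5   T   F   T   T   T   T   T   T   T   T   T
  6   T   F   T   T   T   T   T   T   T   T   T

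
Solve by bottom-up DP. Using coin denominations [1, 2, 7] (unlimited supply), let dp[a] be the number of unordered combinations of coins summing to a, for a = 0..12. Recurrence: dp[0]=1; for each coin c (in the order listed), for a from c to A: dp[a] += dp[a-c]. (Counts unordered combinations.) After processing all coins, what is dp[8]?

6

after  coin     0     1     2     3     4     5     6     7     8     9    10    11    12
          1     1     1     1     1     1     1     1     1     1     1     1     1     1
          2     1     1     2     2     3     3     4     4     5     5     6     6     7
          7     1     1     2     2     3     3     4     5     6     7     8     9    10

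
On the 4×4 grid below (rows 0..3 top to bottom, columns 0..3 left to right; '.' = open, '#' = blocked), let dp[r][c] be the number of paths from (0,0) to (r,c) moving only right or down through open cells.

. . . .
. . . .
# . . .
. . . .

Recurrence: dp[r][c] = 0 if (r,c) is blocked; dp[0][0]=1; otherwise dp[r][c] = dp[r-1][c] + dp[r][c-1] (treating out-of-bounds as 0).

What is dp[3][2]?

r\c   0   1   2   3
  0   1   1   1   1
  1   1   2   3   4
  2   0   2   5   9
  3   0   2   7  16

7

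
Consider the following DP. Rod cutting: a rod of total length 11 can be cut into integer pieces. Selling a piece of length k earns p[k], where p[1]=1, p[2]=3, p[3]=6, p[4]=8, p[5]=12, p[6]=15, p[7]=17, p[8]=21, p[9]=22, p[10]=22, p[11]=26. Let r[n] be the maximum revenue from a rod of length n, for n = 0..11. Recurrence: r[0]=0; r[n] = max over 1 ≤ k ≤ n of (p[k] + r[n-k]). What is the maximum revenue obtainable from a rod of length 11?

27

   n    0    1    2    3    4    5    6    7    8    9   10   11
r[n]    0    1    3    6    8   12   15   17   21   22   24   27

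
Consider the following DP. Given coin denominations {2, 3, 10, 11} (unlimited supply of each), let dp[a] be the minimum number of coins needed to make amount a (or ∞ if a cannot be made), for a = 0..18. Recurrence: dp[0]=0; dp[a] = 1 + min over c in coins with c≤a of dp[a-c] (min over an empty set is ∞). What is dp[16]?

3

 a  0  1  2  3  4  5  6  7  8  9 10 11 12 13 14 15 16 17 18
dp  0  -  1  1  2  2  2  3  3  3  1  1  2  2  2  3  3  3  4
(- denotes ∞ / unreachable)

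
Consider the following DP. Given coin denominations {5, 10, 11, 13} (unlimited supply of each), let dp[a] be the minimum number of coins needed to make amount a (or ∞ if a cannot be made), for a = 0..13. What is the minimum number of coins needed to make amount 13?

 a  0  1  2  3  4  5  6  7  8  9 10 11 12 13
dp  0  -  -  -  -  1  -  -  -  -  1  1  -  1
(- denotes ∞ / unreachable)

1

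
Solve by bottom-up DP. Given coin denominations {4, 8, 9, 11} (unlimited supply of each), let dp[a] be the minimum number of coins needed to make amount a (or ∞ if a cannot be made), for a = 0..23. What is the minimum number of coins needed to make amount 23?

 a  0  1  2  3  4  5  6  7  8  9 10 11 12 13 14 15 16 17 18 19 20 21 22 23
dp  0  -  -  -  1  -  -  -  1  1  -  1  2  2  -  2  2  2  2  2  2  3  2  3
(- denotes ∞ / unreachable)

3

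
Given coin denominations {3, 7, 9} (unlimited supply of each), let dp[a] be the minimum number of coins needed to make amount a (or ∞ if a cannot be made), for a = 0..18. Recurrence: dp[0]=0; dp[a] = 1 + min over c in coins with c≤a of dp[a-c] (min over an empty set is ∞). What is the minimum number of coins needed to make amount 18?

 a  0  1  2  3  4  5  6  7  8  9 10 11 12 13 14 15 16 17 18
dp  0  -  -  1  -  -  2  1  -  1  2  -  2  3  2  3  2  3  2
(- denotes ∞ / unreachable)

2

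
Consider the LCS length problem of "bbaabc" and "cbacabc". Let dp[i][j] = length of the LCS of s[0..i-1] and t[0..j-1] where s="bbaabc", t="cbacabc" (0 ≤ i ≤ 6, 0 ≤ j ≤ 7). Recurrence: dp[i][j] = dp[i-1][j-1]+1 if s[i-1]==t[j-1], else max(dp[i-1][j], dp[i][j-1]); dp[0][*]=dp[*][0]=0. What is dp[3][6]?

   ''  c  b  a  c  a  b  c
''  0  0  0  0  0  0  0  0
 b  0  0  1  1  1  1  1  1
 b  0  0  1  1  1  1  2  2
 a  0  0  1  2  2  2  2  2
 a  0  0  1  2  2  3  3  3
 b  0  0  1  2  2  3  4  4
 c  0  1  1  2  3  3  4  5

2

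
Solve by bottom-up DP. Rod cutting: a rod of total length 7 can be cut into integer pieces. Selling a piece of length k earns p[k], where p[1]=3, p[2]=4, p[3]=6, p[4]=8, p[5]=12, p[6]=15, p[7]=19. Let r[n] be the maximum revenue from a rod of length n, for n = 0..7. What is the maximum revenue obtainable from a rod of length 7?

21

   n    0    1    2    3    4    5    6    7
r[n]    0    3    6    9   12   15   18   21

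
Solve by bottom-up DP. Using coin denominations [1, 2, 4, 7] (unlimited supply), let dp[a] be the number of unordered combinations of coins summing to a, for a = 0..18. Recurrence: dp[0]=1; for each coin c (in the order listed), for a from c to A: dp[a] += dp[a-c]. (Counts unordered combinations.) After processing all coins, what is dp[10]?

14

after  coin     0     1     2     3     4     5     6     7     8     9    10    11    12    13    14    15    16    17    18
          1     1     1     1     1     1     1     1     1     1     1     1     1     1     1     1     1     1     1     1
          2     1     1     2     2     3     3     4     4     5     5     6     6     7     7     8     8     9     9    10
          4     1     1     2     2     4     4     6     6     9     9    12    12    16    16    20    20    25    25    30
          7     1     1     2     2     4     4     6     7    10    11    14    16    20    22    27    30    36    39    46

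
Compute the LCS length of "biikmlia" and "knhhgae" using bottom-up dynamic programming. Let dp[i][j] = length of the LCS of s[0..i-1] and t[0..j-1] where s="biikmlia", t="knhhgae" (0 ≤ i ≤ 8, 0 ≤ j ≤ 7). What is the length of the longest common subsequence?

2

   ''  k  n  h  h  g  a  e
''  0  0  0  0  0  0  0  0
 b  0  0  0  0  0  0  0  0
 i  0  0  0  0  0  0  0  0
 i  0  0  0  0  0  0  0  0
 k  0  1  1  1  1  1  1  1
 m  0  1  1  1  1  1  1  1
 l  0  1  1  1  1  1  1  1
 i  0  1  1  1  1  1  1  1
 a  0  1  1  1  1  1  2  2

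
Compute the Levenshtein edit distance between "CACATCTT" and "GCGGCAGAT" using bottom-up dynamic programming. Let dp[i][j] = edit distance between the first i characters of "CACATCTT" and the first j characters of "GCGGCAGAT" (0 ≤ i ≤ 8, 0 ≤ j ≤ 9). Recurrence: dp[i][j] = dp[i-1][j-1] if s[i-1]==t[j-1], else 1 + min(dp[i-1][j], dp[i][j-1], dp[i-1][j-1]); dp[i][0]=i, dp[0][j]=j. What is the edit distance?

6

   ''  G  C  G  G  C  A  G  A  T
''  0  1  2  3  4  5  6  7  8  9
 C  1  1  1  2  3  4  5  6  7  8
 A  2  2  2  2  3  4  4  5  6  7
 C  3  3  2  3  3  3  4  5  6  7
 A  4  4  3  3  4  4  3  4  5  6
 T  5  5  4  4  4  5  4  4  5  5
 C  6  6  5  5  5  4  5  5  5  6
 T  7  7  6  6  6  5  5  6  6  5
 T  8  8  7  7  7  6  6  6  7  6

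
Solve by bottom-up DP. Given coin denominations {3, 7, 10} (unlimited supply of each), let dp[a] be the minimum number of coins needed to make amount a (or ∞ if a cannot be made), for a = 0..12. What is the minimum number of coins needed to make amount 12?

 a  0  1  2  3  4  5  6  7  8  9 10 11 12
dp  0  -  -  1  -  -  2  1  -  3  1  -  4
(- denotes ∞ / unreachable)

4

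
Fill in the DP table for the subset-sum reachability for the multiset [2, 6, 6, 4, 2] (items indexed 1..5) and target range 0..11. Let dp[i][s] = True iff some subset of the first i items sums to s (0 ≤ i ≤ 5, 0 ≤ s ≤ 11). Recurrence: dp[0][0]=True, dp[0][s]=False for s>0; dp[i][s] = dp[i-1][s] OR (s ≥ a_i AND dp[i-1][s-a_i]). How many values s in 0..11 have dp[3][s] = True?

i\s   0   1   2   3   4   5   6   7   8   9  10  11
  0   T   F   F   F   F   F   F   F   F   F   F   F
  1   T   F   T   F   F   F   F   F   F   F   F   F
  2   T   F   T   F   F   F   T   F   T   F   F   F
  3   T   F   T   F   F   F   T   F   T   F   F   F
  4   T   F   T   F   T   F   T   F   T   F   T   F
  5   T   F   T   F   T   F   T   F   T   F   T   F

4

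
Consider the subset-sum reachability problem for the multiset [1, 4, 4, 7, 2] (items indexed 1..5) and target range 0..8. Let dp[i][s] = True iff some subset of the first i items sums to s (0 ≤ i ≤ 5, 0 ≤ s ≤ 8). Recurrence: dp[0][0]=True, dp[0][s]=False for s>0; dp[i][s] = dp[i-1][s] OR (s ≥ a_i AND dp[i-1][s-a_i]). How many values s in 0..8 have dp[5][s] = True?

i\s   0   1   2   3   4   5   6   7   8
  0   T   F   F   F   F   F   F   F   F
  1   T   T   F   F   F   F   F   F   F
  2   T   T   F   F   T   T   F   F   F
  3   T   T   F   F   T   T   F   F   T
  4   T   T   F   F   T   T   F   T   T
  5   T   T   T   T   T   T   T   T   T

9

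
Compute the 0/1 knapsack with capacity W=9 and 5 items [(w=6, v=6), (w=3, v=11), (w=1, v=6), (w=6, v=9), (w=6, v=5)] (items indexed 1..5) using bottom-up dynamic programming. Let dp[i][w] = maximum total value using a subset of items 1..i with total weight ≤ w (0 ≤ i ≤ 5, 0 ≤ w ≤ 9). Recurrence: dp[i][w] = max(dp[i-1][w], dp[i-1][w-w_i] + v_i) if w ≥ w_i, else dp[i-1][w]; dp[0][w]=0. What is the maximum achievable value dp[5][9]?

i\w   0   1   2   3   4   5   6   7   8   9
  0   0   0   0   0   0   0   0   0   0   0
  1   0   0   0   0   0   0   6   6   6   6
  2   0   0   0  11  11  11  11  11  11  17
  3   0   6   6  11  17  17  17  17  17  17
  4   0   6   6  11  17  17  17  17  17  20
  5   0   6   6  11  17  17  17  17  17  20

20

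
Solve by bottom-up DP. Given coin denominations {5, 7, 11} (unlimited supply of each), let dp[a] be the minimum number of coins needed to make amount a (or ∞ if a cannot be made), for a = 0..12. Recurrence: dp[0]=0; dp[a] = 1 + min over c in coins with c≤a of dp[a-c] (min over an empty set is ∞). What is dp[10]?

 a  0  1  2  3  4  5  6  7  8  9 10 11 12
dp  0  -  -  -  -  1  -  1  -  -  2  1  2
(- denotes ∞ / unreachable)

2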